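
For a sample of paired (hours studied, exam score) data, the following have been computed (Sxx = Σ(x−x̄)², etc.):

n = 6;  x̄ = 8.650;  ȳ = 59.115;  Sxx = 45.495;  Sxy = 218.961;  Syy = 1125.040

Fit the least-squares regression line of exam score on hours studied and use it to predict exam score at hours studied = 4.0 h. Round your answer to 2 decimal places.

36.74

b = Sxy/Sxx = 218.961/45.495 = 4.812859
a = ȳ − b·x̄ = 59.115 − 4.812859·8.65 = 17.483773
ŷ(4.0) = a + b·4.0 = 17.483773 + 4.812859·4 = 36.735208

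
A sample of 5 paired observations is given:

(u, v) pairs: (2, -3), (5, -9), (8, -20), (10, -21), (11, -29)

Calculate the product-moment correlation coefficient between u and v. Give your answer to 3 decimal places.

n = 5, Σx = 36, Σy = -82, Σxy = -740, Σx² = 314, Σy² = 1772
Sxx = Σx² − (Σx)²/n = 314 − 259.2 = 54.8
Sxy = Σxy − (Σx)(Σy)/n = -740 − (-590.4) = -149.6
Syy = Σy² − (Σy)²/n = 1772 − 1344.8 = 427.2
r = Sxy/√(Sxx·Syy) = -149.6/√(23410.56) = -149.6/153.005098 = -0.977745

-0.978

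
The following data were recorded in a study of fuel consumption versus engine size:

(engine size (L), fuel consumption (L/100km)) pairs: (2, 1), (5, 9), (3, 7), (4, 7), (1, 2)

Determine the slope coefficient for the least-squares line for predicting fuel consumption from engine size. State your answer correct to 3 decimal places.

n = 5, Σx = 15, Σy = 26, Σxy = 98, Σx² = 55
Sxx = Σx² − (Σx)²/n = 55 − 45 = 10
Sxy = Σxy − (Σx)(Σy)/n = 98 − 78 = 20
b = Sxy/Sxx = 20/10 = 2

2.000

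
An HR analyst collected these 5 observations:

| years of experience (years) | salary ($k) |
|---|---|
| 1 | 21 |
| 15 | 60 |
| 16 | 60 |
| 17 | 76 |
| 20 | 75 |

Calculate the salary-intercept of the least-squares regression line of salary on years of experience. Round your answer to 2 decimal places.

17.82

n = 5, Σx = 69, Σy = 292, Σxy = 4673, Σx² = 1171
Sxx = Σx² − (Σx)²/n = 1171 − 952.2 = 218.8
Sxy = Σxy − (Σx)(Σy)/n = 4673 − 4029.6 = 643.4
b = Sxy/Sxx = 643.4/218.8 = 2.940585
a = ȳ − b·x̄ = 58.4 − 2.940585·13.8 = 17.819927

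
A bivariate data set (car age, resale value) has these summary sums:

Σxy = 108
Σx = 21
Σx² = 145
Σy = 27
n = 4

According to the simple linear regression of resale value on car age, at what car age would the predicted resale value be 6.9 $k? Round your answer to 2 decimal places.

Sxx = Σx² − (Σx)²/n = 145 − 110.25 = 34.75
Sxy = Σxy − (Σx)(Σy)/n = 108 − 141.75 = -33.75
b = Sxy/Sxx = -33.75/34.75 = -0.971223
a = ȳ − b·x̄ = 6.75 − (-0.971223)·5.25 = 11.848921
Set a + b·x = 6.9: x = (6.9 − 11.848921) / (-0.971223) = 5.095556

5.10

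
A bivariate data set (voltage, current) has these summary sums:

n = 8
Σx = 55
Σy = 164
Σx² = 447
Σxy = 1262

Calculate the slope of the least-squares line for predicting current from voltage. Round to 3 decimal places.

Sxx = Σx² − (Σx)²/n = 447 − 378.125 = 68.875
Sxy = Σxy − (Σx)(Σy)/n = 1262 − 1127.5 = 134.5
b = Sxy/Sxx = 134.5/68.875 = 1.952813

1.953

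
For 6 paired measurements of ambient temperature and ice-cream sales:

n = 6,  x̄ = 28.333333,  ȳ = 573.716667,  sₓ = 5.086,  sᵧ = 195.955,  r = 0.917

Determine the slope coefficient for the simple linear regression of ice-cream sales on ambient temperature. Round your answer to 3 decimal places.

b = r · sᵧ/sₓ = 0.917 · 195.955/5.086 = 35.330463

35.330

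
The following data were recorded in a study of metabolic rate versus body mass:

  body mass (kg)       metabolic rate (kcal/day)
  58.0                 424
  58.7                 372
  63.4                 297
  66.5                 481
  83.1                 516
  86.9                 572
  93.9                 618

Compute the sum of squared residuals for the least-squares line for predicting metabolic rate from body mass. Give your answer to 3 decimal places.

n = 7, Σx = 510.5, Σy = 3280, Σxy = 247861.3, Σx² = 38525.93, Σy² = 1613094
Sxx = Σx² − (Σx)²/n = 38525.93 − 37230.035714 = 1295.894286
Sxy = Σxy − (Σx)(Σy)/n = 247861.3 − 239205.714286 = 8655.585714
Syy = Σy² − (Σy)²/n = 1613094 − 1536914.285714 = 76179.714286
b = Sxy/Sxx = 8655.585714/1295.894286 = 6.679238
SSE = Syy − b·Sxy = 76179.714286 − 6.679238·8655.585714 = 18367.001564

18367.002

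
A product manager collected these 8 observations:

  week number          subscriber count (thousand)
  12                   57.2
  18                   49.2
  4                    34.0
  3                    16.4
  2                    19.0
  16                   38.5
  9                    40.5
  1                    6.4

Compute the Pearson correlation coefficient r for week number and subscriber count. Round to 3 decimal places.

n = 8, Σx = 65, Σy = 261.2, Σxy = 2782.1, Σx² = 835, Σy² = 10641.9
Sxx = Σx² − (Σx)²/n = 835 − 528.125 = 306.875
Sxy = Σxy − (Σx)(Σy)/n = 2782.1 − 2122.25 = 659.85
Syy = Σy² − (Σy)²/n = 10641.9 − 8528.18 = 2113.72
r = Sxy/√(Sxx·Syy) = 659.85/√(648647.825) = 659.85/805.386755 = 0.819296

0.819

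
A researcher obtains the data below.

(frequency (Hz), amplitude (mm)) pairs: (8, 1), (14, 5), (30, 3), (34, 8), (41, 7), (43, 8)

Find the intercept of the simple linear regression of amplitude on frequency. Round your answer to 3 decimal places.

0.810

n = 6, Σx = 170, Σy = 32, Σxy = 1071, Σx² = 5846
Sxx = Σx² − (Σx)²/n = 5846 − 4816.666667 = 1029.333333
Sxy = Σxy − (Σx)(Σy)/n = 1071 − 906.666667 = 164.333333
b = Sxy/Sxx = 164.333333/1029.333333 = 0.159650
a = ȳ − b·x̄ = 5.333333 − 0.159650·28.333333 = 0.809909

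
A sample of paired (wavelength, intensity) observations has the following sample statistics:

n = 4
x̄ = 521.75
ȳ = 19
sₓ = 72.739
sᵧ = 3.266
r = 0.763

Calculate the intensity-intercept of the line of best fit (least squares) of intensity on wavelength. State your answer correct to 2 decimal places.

1.13

b = r · sᵧ/sₓ = 0.763 · 3.266/72.739 = 0.034259
a = ȳ − b·x̄ = 19 − 0.034259·521.75 = 1.125420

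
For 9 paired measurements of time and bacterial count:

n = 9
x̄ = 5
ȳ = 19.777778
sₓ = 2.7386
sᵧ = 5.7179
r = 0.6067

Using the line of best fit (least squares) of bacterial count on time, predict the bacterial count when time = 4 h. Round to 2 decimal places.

18.51

b = r · sᵧ/sₓ = 0.6067 · 5.7179/2.7386 = 1.266724
a = ȳ − b·x̄ = 19.777778 − 1.266724·5 = 13.444159
ŷ(4) = a + b·4 = 13.444159 + 1.266724·4 = 18.511054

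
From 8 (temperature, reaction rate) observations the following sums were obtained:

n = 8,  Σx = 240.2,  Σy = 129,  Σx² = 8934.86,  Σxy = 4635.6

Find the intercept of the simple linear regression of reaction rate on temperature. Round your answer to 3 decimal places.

Sxx = Σx² − (Σx)²/n = 8934.86 − 7212.005 = 1722.855
Sxy = Σxy − (Σx)(Σy)/n = 4635.6 − 3873.225 = 762.375
b = Sxy/Sxx = 762.375/1722.855 = 0.442507
a = ȳ − b·x̄ = 16.125 − 0.442507·30.025 = 2.838734

2.839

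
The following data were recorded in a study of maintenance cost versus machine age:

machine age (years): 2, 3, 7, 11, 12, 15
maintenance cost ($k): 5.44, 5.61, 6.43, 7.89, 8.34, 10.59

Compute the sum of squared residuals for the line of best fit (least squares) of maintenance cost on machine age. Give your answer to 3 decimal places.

n = 6, Σx = 50, Σy = 44.3, Σxy = 418.44, Σx² = 552, Σy² = 346.3664
Sxx = Σx² − (Σx)²/n = 552 − 416.666667 = 135.333333
Sxy = Σxy − (Σx)(Σy)/n = 418.44 − 369.166667 = 49.273333
Syy = Σy² − (Σy)²/n = 346.3664 − 327.081667 = 19.284733
b = Sxy/Sxx = 49.273333/135.333333 = 0.364089
SSE = Syy − b·Sxy = 19.284733 − 0.364089·49.273333 = 1.344871

1.345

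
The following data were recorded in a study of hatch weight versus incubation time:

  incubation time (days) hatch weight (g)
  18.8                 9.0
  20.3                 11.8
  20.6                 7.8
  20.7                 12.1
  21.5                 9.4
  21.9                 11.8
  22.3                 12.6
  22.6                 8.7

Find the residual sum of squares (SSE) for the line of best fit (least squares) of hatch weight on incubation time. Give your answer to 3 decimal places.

23.109

n = 8, Σx = 168.7, Σy = 83.2, Σxy = 1758.01, Σx² = 3568.29, Σy² = 889.54
Sxx = Σx² − (Σx)²/n = 3568.29 − 3557.46125 = 10.82875
Sxy = Σxy − (Σx)(Σy)/n = 1758.01 − 1754.48 = 3.53
Syy = Σy² − (Σy)²/n = 889.54 − 865.28 = 24.26
b = Sxy/Sxx = 3.53/10.82875 = 0.325984
SSE = Syy − b·Sxy = 24.26 − 0.325984·3.53 = 23.109276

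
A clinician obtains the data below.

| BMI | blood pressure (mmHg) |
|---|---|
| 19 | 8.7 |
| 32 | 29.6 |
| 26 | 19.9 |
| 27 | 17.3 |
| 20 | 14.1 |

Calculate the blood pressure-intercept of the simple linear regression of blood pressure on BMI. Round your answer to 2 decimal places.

-15.98

n = 5, Σx = 124, Σy = 89.6, Σxy = 2379, Σx² = 3190
Sxx = Σx² − (Σx)²/n = 3190 − 3075.2 = 114.8
Sxy = Σxy − (Σx)(Σy)/n = 2379 − 2222.08 = 156.92
b = Sxy/Sxx = 156.92/114.8 = 1.366899
a = ȳ − b·x̄ = 17.92 − 1.366899·24.8 = -15.979094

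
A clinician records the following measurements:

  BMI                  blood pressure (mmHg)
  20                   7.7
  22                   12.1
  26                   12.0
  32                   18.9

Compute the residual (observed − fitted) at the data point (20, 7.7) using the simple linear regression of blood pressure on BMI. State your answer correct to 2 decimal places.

-0.84

n = 4, Σx = 100, Σy = 50.7, Σxy = 1337, Σx² = 2584
Sxx = Σx² − (Σx)²/n = 2584 − 2500 = 84
Sxy = Σxy − (Σx)(Σy)/n = 1337 − 1267.5 = 69.5
b = Sxy/Sxx = 69.5/84 = 0.827381
a = ȳ − b·x̄ = 12.675 − 0.827381·25 = -8.009524
ŷ(20) = -8.009524 + 0.827381·20 = 8.538095
residual = y − ŷ = 7.7 − 8.538095 = -0.838095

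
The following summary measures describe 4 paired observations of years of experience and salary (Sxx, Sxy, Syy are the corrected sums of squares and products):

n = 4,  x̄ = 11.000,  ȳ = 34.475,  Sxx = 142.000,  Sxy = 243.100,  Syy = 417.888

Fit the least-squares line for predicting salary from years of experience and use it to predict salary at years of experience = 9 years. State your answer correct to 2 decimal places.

b = Sxy/Sxx = 243.1/142 = 1.711972
a = ȳ − b·x̄ = 34.475 − 1.711972·11 = 15.643310
ŷ(9) = a + b·9 = 15.643310 + 1.711972·9 = 31.051056

31.05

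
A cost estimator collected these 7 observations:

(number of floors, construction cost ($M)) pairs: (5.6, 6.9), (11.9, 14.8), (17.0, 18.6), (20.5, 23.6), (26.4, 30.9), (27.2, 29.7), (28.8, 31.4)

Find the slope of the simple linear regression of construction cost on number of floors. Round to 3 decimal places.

n = 7, Σx = 137.4, Σy = 155.9, Σxy = 3542.68, Σx² = 3148.46
Sxx = Σx² − (Σx)²/n = 3148.46 − 2696.965714 = 451.494286
Sxy = Σxy − (Σx)(Σy)/n = 3542.68 − 3060.094286 = 482.585714
b = Sxy/Sxx = 482.585714/451.494286 = 1.068863

1.069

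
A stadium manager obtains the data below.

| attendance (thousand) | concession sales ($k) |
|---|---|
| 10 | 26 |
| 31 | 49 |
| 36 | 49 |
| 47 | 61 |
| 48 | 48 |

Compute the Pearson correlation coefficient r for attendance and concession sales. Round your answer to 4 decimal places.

n = 5, Σx = 172, Σy = 233, Σxy = 8714, Σx² = 6870, Σy² = 11503
Sxx = Σx² − (Σx)²/n = 6870 − 5916.8 = 953.2
Sxy = Σxy − (Σx)(Σy)/n = 8714 − 8015.2 = 698.8
Syy = Σy² − (Σy)²/n = 11503 − 10857.8 = 645.2
r = Sxy/√(Sxx·Syy) = 698.8/√(615004.64) = 698.8/784.222315 = 0.891074

0.8911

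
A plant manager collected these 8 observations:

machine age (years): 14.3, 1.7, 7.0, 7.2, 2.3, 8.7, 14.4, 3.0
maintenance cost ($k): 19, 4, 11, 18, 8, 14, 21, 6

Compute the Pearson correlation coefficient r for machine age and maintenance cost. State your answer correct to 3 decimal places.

0.920

n = 8, Σx = 58.6, Σy = 101, Σxy = 945.7, Σx² = 605.56, Σy² = 1559
Sxx = Σx² − (Σx)²/n = 605.56 − 429.245 = 176.315
Sxy = Σxy − (Σx)(Σy)/n = 945.7 − 739.825 = 205.875
Syy = Σy² − (Σy)²/n = 1559 − 1275.125 = 283.875
r = Sxy/√(Sxx·Syy) = 205.875/√(50051.420625) = 205.875/223.721748 = 0.920228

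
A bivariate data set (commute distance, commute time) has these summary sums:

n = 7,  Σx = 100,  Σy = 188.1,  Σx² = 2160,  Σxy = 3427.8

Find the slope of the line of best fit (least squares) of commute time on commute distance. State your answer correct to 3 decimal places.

Sxx = Σx² − (Σx)²/n = 2160 − 1428.571429 = 731.428571
Sxy = Σxy − (Σx)(Σy)/n = 3427.8 − 2687.142857 = 740.657143
b = Sxy/Sxx = 740.657143/731.428571 = 1.012617

1.013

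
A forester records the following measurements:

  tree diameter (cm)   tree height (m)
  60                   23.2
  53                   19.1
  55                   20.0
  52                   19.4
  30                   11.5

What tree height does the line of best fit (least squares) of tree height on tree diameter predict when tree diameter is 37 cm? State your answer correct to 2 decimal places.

n = 5, Σx = 250, Σy = 93.2, Σxy = 4858.1, Σx² = 13038
Sxx = Σx² − (Σx)²/n = 13038 − 12500 = 538
Sxy = Σxy − (Σx)(Σy)/n = 4858.1 − 4660 = 198.1
b = Sxy/Sxx = 198.1/538 = 0.368216
a = ȳ − b·x̄ = 18.64 − 0.368216·50 = 0.229219
ŷ(37) = a + b·37 = 0.229219 + 0.368216·37 = 13.853197

13.85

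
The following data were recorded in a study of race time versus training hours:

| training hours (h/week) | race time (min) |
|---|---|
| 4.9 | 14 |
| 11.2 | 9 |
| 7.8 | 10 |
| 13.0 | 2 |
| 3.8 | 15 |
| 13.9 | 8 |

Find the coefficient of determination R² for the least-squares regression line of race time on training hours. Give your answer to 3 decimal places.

n = 6, Σx = 54.6, Σy = 58, Σxy = 441.6, Σx² = 586.94, Σy² = 670
Sxx = Σx² − (Σx)²/n = 586.94 − 496.86 = 90.08
Sxy = Σxy − (Σx)(Σy)/n = 441.6 − 527.8 = -86.2
Syy = Σy² − (Σy)²/n = 670 − 560.666667 = 109.333333
R² = Sxy²/(Sxx·Syy) = (-86.2)²/(90.08·109.333333) = 0.754455

0.754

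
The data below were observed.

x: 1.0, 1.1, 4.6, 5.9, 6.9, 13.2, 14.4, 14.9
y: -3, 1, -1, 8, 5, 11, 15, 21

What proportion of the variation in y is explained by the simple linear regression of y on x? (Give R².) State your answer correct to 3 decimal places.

n = 8, Σx = 62, Σy = 57, Σxy = 749.3, Σx² = 709.4, Σy² = 887
Sxx = Σx² − (Σx)²/n = 709.4 − 480.5 = 228.9
Sxy = Σxy − (Σx)(Σy)/n = 749.3 − 441.75 = 307.55
Syy = Σy² − (Σy)²/n = 887 − 406.125 = 480.875
R² = Sxy²/(Sxx·Syy) = (307.55)²/(228.9·480.875) = 0.859317

0.859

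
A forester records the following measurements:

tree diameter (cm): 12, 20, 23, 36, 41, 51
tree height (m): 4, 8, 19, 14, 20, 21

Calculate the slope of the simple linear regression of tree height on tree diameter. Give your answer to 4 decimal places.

n = 6, Σx = 183, Σy = 86, Σxy = 3040, Σx² = 6651
Sxx = Σx² − (Σx)²/n = 6651 − 5581.5 = 1069.5
Sxy = Σxy − (Σx)(Σy)/n = 3040 − 2623 = 417
b = Sxy/Sxx = 417/1069.5 = 0.389902

0.3899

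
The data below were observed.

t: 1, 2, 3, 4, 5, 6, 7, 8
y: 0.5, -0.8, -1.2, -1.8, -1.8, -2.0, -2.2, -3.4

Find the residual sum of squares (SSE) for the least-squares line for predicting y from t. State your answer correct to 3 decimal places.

1.032

n = 8, Σx = 36, Σy = -12.7, Σxy = -75.5, Σx² = 204, Σy² = 29.21
Sxx = Σx² − (Σx)²/n = 204 − 162 = 42
Sxy = Σxy − (Σx)(Σy)/n = -75.5 − (-57.15) = -18.35
Syy = Σy² − (Σy)²/n = 29.21 − 20.16125 = 9.04875
b = Sxy/Sxx = -18.35/42 = -0.436905
SSE = Syy − b·Sxy = 9.04875 − (-0.436905)·(-18.35) = 1.031548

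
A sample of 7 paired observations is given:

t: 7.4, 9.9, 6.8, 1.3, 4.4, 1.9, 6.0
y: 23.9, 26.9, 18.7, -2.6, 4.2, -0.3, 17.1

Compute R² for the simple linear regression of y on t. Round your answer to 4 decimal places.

0.9434

n = 7, Σx = 37.7, Σy = 87.9, Σxy = 687.46, Σx² = 259.67, Σy² = 1961.41
Sxx = Σx² − (Σx)²/n = 259.67 − 203.041429 = 56.628571
Sxy = Σxy − (Σx)(Σy)/n = 687.46 − 473.404286 = 214.055714
Syy = Σy² − (Σy)²/n = 1961.41 − 1103.772857 = 857.637143
R² = Sxy²/(Sxx·Syy) = (214.055714)²/(56.628571·857.637143) = 0.943440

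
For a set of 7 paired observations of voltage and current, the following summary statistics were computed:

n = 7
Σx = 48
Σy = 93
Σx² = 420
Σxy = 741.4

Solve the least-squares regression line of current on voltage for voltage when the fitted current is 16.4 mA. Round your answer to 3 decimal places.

Sxx = Σx² − (Σx)²/n = 420 − 329.142857 = 90.857143
Sxy = Σxy − (Σx)(Σy)/n = 741.4 − 637.714286 = 103.685714
b = Sxy/Sxx = 103.685714/90.857143 = 1.141195
a = ȳ − b·x̄ = 13.285714 − 1.141195·6.857143 = 5.460377
Set a + b·x = 16.4: x = (16.4 − 5.460377) / 1.141195 = 9.586112

9.586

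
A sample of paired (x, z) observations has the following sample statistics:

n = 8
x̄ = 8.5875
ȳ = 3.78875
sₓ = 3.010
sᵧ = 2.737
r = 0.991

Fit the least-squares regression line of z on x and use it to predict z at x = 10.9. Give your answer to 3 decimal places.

b = r · sᵧ/sₓ = 0.991 · 2.737/3.01 = 0.901119
a = ȳ − b·x̄ = 3.78875 − 0.901119·8.5875 = -3.949606
ŷ(10.9) = a + b·10.9 = -3.949606 + 0.901119·10.9 = 5.872587

5.873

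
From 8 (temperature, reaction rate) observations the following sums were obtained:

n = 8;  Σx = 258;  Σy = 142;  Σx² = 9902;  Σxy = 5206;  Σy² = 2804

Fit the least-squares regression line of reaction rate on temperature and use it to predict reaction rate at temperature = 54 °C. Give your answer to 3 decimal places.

Sxx = Σx² − (Σx)²/n = 9902 − 8320.5 = 1581.5
Sxy = Σxy − (Σx)(Σy)/n = 5206 − 4579.5 = 626.5
b = Sxy/Sxx = 626.5/1581.5 = 0.396143
a = ȳ − b·x̄ = 17.75 − 0.396143·32.25 = 4.974391
ŷ(54) = a + b·54 = 4.974391 + 0.396143·54 = 26.366108

26.366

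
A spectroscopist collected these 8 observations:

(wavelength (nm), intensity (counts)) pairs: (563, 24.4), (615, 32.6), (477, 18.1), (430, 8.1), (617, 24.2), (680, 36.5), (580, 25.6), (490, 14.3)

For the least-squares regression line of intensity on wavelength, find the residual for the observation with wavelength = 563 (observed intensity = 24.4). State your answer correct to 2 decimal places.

0.74

n = 8, Σx = 4452, Σy = 183.8, Σxy = 107509.3, Σx² = 2527212
Sxx = Σx² − (Σx)²/n = 2527212 − 2477538 = 49674
Sxy = Σxy − (Σx)(Σy)/n = 107509.3 − 102284.7 = 5224.6
b = Sxy/Sxx = 5224.6/49674 = 0.105178
a = ȳ − b·x̄ = 22.975 − 0.105178·556.5 = -35.556423
ŷ(563) = -35.556423 + 0.105178·563 = 23.658655
residual = y − ŷ = 24.4 − 23.658655 = 0.741345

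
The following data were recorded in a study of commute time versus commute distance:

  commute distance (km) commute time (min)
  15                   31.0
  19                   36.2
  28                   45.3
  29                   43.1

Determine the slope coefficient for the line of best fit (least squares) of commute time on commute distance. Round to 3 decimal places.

n = 4, Σx = 91, Σy = 155.6, Σxy = 3671.1, Σx² = 2211
Sxx = Σx² − (Σx)²/n = 2211 − 2070.25 = 140.75
Sxy = Σxy − (Σx)(Σy)/n = 3671.1 − 3539.9 = 131.2
b = Sxy/Sxx = 131.2/140.75 = 0.932149

0.932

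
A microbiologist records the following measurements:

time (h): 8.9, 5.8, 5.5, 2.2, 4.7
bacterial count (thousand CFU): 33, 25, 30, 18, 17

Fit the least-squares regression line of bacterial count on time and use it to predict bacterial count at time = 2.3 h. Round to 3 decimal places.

n = 5, Σx = 27.1, Σy = 123, Σxy = 723.2, Σx² = 170.03
Sxx = Σx² − (Σx)²/n = 170.03 − 146.882 = 23.148
Sxy = Σxy − (Σx)(Σy)/n = 723.2 − 666.66 = 56.54
b = Sxy/Sxx = 56.54/23.148 = 2.442544
a = ȳ − b·x̄ = 24.6 − 2.442544·5.42 = 11.361414
ŷ(2.3) = a + b·2.3 = 11.361414 + 2.442544·2.3 = 16.979264

16.979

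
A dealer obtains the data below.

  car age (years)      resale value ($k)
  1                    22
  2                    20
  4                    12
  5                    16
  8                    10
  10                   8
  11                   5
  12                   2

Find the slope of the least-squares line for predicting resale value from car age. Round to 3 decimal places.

-1.618

n = 8, Σx = 53, Σy = 95, Σxy = 429, Σx² = 475
Sxx = Σx² − (Σx)²/n = 475 − 351.125 = 123.875
Sxy = Σxy − (Σx)(Σy)/n = 429 − 629.375 = -200.375
b = Sxy/Sxx = -200.375/123.875 = -1.617558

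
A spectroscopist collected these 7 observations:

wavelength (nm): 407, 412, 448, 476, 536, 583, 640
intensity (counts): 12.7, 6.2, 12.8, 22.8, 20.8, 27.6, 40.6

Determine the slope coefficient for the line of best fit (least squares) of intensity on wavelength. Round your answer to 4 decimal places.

n = 7, Σx = 3502, Σy = 143.5, Σxy = 77534.1, Σx² = 1799458
Sxx = Σx² − (Σx)²/n = 1799458 − 1752000.571429 = 47457.428571
Sxy = Σxy − (Σx)(Σy)/n = 77534.1 − 71791 = 5743.1
b = Sxy/Sxx = 5743.1/47457.428571 = 0.121016

0.1210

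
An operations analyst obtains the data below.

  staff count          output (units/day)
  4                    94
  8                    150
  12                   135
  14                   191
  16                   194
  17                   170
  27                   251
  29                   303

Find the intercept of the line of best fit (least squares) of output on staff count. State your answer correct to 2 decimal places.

69.56

n = 8, Σx = 127, Σy = 1488, Σxy = 27428, Σx² = 2535
Sxx = Σx² − (Σx)²/n = 2535 − 2016.125 = 518.875
Sxy = Σxy − (Σx)(Σy)/n = 27428 − 23622 = 3806
b = Sxy/Sxx = 3806/518.875 = 7.335100
a = ȳ − b·x̄ = 186 − 7.335100·15.875 = 69.555288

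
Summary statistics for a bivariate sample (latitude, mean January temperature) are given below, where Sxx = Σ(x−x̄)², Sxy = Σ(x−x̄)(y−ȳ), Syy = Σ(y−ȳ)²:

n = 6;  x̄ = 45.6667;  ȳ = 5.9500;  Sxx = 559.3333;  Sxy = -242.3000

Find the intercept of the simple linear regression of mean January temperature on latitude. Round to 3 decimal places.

25.733

b = Sxy/Sxx = -242.3/559.3333 = -0.433194
a = ȳ − b·x̄ = 5.95 − (-0.433194)·45.6667 = 25.732554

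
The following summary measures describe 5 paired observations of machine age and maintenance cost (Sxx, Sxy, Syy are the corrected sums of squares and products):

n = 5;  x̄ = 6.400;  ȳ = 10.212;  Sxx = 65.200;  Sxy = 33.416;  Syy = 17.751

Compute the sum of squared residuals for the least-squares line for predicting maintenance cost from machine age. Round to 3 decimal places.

0.625

b = Sxy/Sxx = 33.416/65.2 = 0.512515
SSE = Syy − b·Sxy = 17.751 − 0.512515·33.416 = 0.624787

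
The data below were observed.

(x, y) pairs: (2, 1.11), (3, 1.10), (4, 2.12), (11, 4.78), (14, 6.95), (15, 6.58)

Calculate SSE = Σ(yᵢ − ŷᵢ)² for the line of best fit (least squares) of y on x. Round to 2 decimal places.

n = 6, Σx = 49, Σy = 22.64, Σxy = 262.58, Σx² = 571, Σy² = 121.3838
Sxx = Σx² − (Σx)²/n = 571 − 400.166667 = 170.833333
Sxy = Σxy − (Σx)(Σy)/n = 262.58 − 184.893333 = 77.686667
Syy = Σy² − (Σy)²/n = 121.3838 − 85.428267 = 35.955533
b = Sxy/Sxx = 77.686667/170.833333 = 0.454751
SSE = Syy − b·Sxy = 35.955533 − 0.454751·77.686667 = 0.627427

0.63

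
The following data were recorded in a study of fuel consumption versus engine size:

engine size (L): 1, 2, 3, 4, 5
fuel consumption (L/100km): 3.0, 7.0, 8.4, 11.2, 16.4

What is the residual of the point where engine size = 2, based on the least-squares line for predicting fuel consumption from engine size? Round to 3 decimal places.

0.900

n = 5, Σx = 15, Σy = 46, Σxy = 169, Σx² = 55
Sxx = Σx² − (Σx)²/n = 55 − 45 = 10
Sxy = Σxy − (Σx)(Σy)/n = 169 − 138 = 31
b = Sxy/Sxx = 31/10 = 3.1
a = ȳ − b·x̄ = 9.2 − 3.1·3 = -0.1
ŷ(2) = -0.1 + 3.1·2 = 6.1
residual = y − ŷ = 7.0 − 6.1 = 0.9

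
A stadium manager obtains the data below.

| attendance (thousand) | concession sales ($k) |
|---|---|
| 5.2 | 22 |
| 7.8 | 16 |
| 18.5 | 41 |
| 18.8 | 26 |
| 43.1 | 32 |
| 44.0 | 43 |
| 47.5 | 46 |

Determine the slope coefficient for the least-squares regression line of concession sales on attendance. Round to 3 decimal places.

0.499

n = 7, Σx = 184.9, Σy = 226, Σxy = 6942.7, Σx² = 6833.43
Sxx = Σx² − (Σx)²/n = 6833.43 − 4884.001429 = 1949.428571
Sxy = Σxy − (Σx)(Σy)/n = 6942.7 − 5969.628571 = 973.071429
b = Sxy/Sxx = 973.071429/1949.428571 = 0.499157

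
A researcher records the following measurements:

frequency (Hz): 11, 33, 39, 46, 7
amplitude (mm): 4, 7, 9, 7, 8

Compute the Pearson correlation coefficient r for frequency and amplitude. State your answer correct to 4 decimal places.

0.4017

n = 5, Σx = 136, Σy = 35, Σxy = 1004, Σx² = 4896, Σy² = 259
Sxx = Σx² − (Σx)²/n = 4896 − 3699.2 = 1196.8
Sxy = Σxy − (Σx)(Σy)/n = 1004 − 952 = 52
Syy = Σy² − (Σy)²/n = 259 − 245 = 14
r = Sxy/√(Sxx·Syy) = 52/√(16755.2) = 52/129.441879 = 0.401725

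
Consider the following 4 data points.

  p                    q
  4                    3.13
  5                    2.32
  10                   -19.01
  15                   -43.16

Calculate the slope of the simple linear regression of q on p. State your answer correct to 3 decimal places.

-4.302

n = 4, Σx = 34, Σy = -56.72, Σxy = -813.38, Σx² = 366
Sxx = Σx² − (Σx)²/n = 366 − 289 = 77
Sxy = Σxy − (Σx)(Σy)/n = -813.38 − (-482.12) = -331.26
b = Sxy/Sxx = -331.26/77 = -4.302078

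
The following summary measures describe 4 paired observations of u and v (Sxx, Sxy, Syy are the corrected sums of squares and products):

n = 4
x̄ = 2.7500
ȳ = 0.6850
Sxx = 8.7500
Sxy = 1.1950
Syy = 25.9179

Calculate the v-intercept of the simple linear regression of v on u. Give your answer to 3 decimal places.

0.309

b = Sxy/Sxx = 1.195/8.75 = 0.136571
a = ȳ − b·x̄ = 0.685 − 0.136571·2.75 = 0.309429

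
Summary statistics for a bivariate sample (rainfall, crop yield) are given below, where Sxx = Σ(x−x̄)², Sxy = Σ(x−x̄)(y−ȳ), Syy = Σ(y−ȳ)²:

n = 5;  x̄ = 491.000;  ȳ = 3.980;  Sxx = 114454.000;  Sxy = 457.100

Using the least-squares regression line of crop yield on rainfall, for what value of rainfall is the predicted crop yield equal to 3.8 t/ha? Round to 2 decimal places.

b = Sxy/Sxx = 457.1/114454 = 0.003994
a = ȳ − b·x̄ = 3.98 − 0.003994·491 = 2.019072
Set a + b·x = 3.8: x = (3.8 − 2.019072) / 0.003994 = 445.929512

445.93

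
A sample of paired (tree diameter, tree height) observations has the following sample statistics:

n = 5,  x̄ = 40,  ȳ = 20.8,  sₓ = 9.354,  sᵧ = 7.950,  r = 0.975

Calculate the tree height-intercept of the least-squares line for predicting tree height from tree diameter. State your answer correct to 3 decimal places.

b = r · sᵧ/sₓ = 0.975 · 7.95/9.354 = 0.828656
a = ȳ − b·x̄ = 20.8 − 0.828656·40 = -12.346248

-12.346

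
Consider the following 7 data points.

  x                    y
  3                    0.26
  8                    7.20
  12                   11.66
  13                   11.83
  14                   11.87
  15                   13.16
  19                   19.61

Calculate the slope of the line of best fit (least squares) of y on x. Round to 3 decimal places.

n = 7, Σx = 84, Σy = 75.59, Σxy = 1088.26, Σx² = 1168
Sxx = Σx² − (Σx)²/n = 1168 − 1008 = 160
Sxy = Σxy − (Σx)(Σy)/n = 1088.26 − 907.08 = 181.18
b = Sxy/Sxx = 181.18/160 = 1.132375

1.132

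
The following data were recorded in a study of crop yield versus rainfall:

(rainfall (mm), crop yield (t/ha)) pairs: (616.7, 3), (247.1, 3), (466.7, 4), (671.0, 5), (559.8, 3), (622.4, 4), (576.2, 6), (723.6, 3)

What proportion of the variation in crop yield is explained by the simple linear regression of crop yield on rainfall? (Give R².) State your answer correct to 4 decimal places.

0.0412

n = 8, Σx = 4483.5, Σy = 31, Σxy = 17610.2, Σx² = 2665788.39, Σy² = 129
Sxx = Σx² − (Σx)²/n = 2665788.39 − 2512721.53125 = 153066.85875
Sxy = Σxy − (Σx)(Σy)/n = 17610.2 − 17373.5625 = 236.6375
Syy = Σy² − (Σy)²/n = 129 − 120.125 = 8.875
R² = Sxy²/(Sxx·Syy) = (236.6375)²/(153066.85875·8.875) = 0.041221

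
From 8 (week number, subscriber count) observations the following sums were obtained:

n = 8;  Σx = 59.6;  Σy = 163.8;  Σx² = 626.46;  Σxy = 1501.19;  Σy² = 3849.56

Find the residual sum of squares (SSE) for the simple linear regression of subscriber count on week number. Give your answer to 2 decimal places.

Sxx = Σx² − (Σx)²/n = 626.46 − 444.02 = 182.44
Sxy = Σxy − (Σx)(Σy)/n = 1501.19 − 1220.31 = 280.88
Syy = Σy² − (Σy)²/n = 3849.56 − 3353.805 = 495.755
b = Sxy/Sxx = 280.88/182.44 = 1.539575
SSE = Syy − b·Sxy = 495.755 − 1.539575·280.88 = 63.319271

63.32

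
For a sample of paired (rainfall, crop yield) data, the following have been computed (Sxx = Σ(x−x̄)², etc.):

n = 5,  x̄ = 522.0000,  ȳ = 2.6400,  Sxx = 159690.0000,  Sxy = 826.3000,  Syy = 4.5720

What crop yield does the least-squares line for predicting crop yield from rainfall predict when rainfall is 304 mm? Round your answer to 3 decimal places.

b = Sxy/Sxx = 826.3/159690 = 0.005174
a = ȳ − b·x̄ = 2.64 − 0.005174·522 = -0.061037
ŷ(304) = a + b·304 = -0.061037 + 0.005174·304 = 1.511981

1.512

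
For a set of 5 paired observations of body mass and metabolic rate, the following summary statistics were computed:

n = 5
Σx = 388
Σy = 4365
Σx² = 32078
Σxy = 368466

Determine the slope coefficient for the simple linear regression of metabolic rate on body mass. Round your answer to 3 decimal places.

15.104

Sxx = Σx² − (Σx)²/n = 32078 − 30108.8 = 1969.2
Sxy = Σxy − (Σx)(Σy)/n = 368466 − 338724 = 29742
b = Sxy/Sxx = 29742/1969.2 = 15.103595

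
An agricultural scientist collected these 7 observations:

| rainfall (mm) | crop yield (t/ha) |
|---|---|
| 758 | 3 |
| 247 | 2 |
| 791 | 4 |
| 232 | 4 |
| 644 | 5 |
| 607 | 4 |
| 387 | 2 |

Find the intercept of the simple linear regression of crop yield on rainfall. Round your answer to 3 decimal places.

n = 7, Σx = 3666, Σy = 24, Σxy = 13282, Σx² = 2248032
Sxx = Σx² − (Σx)²/n = 2248032 − 1919936.571429 = 328095.428571
Sxy = Σxy − (Σx)(Σy)/n = 13282 − 12569.142857 = 712.857143
b = Sxy/Sxx = 712.857143/328095.428571 = 0.002173
a = ȳ − b·x̄ = 3.428571 − 0.002173·523.714286 = 2.290691

2.291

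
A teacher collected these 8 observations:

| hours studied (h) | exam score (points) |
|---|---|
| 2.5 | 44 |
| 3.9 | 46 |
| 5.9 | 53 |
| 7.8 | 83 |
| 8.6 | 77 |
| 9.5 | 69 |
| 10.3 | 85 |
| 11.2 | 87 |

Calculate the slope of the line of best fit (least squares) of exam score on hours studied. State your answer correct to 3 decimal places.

5.309

n = 8, Σx = 59.7, Σy = 544, Σxy = 4417.1, Σx² = 512.85
Sxx = Σx² − (Σx)²/n = 512.85 − 445.51125 = 67.33875
Sxy = Σxy − (Σx)(Σy)/n = 4417.1 − 4059.6 = 357.5
b = Sxy/Sxx = 357.5/67.33875 = 5.308979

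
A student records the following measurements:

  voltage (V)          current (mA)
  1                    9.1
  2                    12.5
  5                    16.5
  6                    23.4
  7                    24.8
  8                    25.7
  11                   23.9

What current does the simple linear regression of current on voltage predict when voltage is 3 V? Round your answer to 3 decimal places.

n = 7, Σx = 40, Σy = 135.9, Σxy = 899.1, Σx² = 300
Sxx = Σx² − (Σx)²/n = 300 − 228.571429 = 71.428571
Sxy = Σxy − (Σx)(Σy)/n = 899.1 − 776.571429 = 122.528571
b = Sxy/Sxx = 122.528571/71.428571 = 1.7154
a = ȳ − b·x̄ = 19.414286 − 1.7154·5.714286 = 9.612
ŷ(3) = a + b·3 = 9.612 + 1.7154·3 = 14.7582

14.758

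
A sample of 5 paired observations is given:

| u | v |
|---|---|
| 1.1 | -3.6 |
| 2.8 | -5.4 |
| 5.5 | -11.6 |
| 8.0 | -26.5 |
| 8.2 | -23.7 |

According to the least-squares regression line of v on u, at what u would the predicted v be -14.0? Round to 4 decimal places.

5.0702

n = 5, Σx = 25.6, Σy = -70.8, Σxy = -489.22, Σx² = 170.54
Sxx = Σx² − (Σx)²/n = 170.54 − 131.072 = 39.468
Sxy = Σxy − (Σx)(Σy)/n = -489.22 − (-362.496) = -126.724
b = Sxy/Sxx = -126.724/39.468 = -3.210804
a = ȳ − b·x̄ = -14.16 − (-3.210804)·5.12 = 2.279315
Set a + b·x = -14.0: x = (-14.0 − 2.279315) / (-3.210804) = 5.070168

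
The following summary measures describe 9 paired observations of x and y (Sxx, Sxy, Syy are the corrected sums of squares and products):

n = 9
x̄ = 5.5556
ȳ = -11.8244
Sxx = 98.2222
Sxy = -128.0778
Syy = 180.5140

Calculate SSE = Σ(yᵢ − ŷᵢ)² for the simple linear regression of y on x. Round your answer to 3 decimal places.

b = Sxy/Sxx = -128.0778/98.2222 = -1.303960
SSE = Syy − b·Sxy = 180.514 − (-1.303960)·(-128.0778) = 13.505698

13.506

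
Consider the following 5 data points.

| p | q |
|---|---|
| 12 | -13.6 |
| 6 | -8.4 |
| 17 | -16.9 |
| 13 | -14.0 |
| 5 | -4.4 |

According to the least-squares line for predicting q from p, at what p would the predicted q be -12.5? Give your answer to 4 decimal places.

n = 5, Σx = 53, Σy = -57.3, Σxy = -704.9, Σx² = 663
Sxx = Σx² − (Σx)²/n = 663 − 561.8 = 101.2
Sxy = Σxy − (Σx)(Σy)/n = -704.9 − (-607.38) = -97.52
b = Sxy/Sxx = -97.52/101.2 = -0.963636
a = ȳ − b·x̄ = -11.46 − (-0.963636)·10.6 = -1.245455
Set a + b·x = -12.5: x = (-12.5 − (-1.245455)) / (-0.963636) = 11.679245

11.6792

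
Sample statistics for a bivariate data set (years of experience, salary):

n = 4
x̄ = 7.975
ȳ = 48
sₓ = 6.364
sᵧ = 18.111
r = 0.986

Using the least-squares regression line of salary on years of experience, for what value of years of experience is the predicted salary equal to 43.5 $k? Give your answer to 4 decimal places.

6.3713

b = r · sᵧ/sₓ = 0.986 · 18.111/6.364 = 2.806010
a = ȳ − b·x̄ = 48 − 2.806010·7.975 = 25.622072
Set a + b·x = 43.5: x = (43.5 − 25.622072) / 2.806010 = 6.371299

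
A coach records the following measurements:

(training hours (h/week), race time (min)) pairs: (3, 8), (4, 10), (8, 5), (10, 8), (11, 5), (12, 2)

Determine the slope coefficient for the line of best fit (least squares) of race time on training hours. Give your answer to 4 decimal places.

n = 6, Σx = 48, Σy = 38, Σxy = 263, Σx² = 454
Sxx = Σx² − (Σx)²/n = 454 − 384 = 70
Sxy = Σxy − (Σx)(Σy)/n = 263 − 304 = -41
b = Sxy/Sxx = -41/70 = -0.585714

-0.5857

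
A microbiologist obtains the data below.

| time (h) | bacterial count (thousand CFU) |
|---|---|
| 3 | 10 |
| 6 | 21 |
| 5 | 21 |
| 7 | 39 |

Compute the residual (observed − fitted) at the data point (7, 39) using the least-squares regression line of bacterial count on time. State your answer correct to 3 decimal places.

n = 4, Σx = 21, Σy = 91, Σxy = 534, Σx² = 119
Sxx = Σx² − (Σx)²/n = 119 − 110.25 = 8.75
Sxy = Σxy − (Σx)(Σy)/n = 534 − 477.75 = 56.25
b = Sxy/Sxx = 56.25/8.75 = 6.428571
a = ȳ − b·x̄ = 22.75 − 6.428571·5.25 = -11
ŷ(7) = -11 + 6.428571·7 = 34
residual = y − ŷ = 39 − 34 = 5

5.000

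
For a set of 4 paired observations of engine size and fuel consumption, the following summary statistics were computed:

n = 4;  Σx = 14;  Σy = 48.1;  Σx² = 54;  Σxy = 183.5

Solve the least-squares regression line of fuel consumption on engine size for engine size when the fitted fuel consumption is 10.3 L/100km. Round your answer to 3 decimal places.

2.931

Sxx = Σx² − (Σx)²/n = 54 − 49 = 5
Sxy = Σxy − (Σx)(Σy)/n = 183.5 − 168.35 = 15.15
b = Sxy/Sxx = 15.15/5 = 3.03
a = ȳ − b·x̄ = 12.025 − 3.03·3.5 = 1.42
Set a + b·x = 10.3: x = (10.3 − 1.42) / 3.03 = 2.930693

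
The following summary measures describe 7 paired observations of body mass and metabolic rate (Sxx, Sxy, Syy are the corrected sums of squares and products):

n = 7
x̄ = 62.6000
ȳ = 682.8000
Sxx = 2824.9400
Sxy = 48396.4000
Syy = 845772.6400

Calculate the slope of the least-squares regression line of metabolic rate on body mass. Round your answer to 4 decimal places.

b = Sxy/Sxx = 48396.4/2824.94 = 17.131833

17.1318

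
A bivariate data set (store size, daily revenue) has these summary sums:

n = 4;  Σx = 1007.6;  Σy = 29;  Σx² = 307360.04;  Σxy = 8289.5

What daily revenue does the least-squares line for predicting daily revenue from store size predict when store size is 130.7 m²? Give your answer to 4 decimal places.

5.0218

Sxx = Σx² − (Σx)²/n = 307360.04 − 253814.44 = 53545.6
Sxy = Σxy − (Σx)(Σy)/n = 8289.5 − 7305.1 = 984.4
b = Sxy/Sxx = 984.4/53545.6 = 0.018384
a = ȳ − b·x̄ = 7.25 − 0.018384·251.9 = 2.618987
ŷ(130.7) = a + b·130.7 = 2.618987 + 0.018384·130.7 = 5.021819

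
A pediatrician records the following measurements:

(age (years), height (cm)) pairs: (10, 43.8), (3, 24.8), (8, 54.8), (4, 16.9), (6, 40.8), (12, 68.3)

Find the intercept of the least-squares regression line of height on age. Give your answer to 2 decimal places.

6.76

n = 6, Σx = 43, Σy = 249.4, Σxy = 2082.8, Σx² = 369
Sxx = Σx² − (Σx)²/n = 369 − 308.166667 = 60.833333
Sxy = Σxy − (Σx)(Σy)/n = 2082.8 − 1787.366667 = 295.433333
b = Sxy/Sxx = 295.433333/60.833333 = 4.856438
a = ȳ − b·x̄ = 41.566667 − 4.856438·7.166667 = 6.762192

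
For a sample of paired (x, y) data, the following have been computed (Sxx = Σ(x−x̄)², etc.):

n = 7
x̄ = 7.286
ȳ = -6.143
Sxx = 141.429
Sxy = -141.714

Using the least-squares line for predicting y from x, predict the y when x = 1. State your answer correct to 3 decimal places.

b = Sxy/Sxx = -141.714/141.429 = -1.002015
a = ȳ − b·x̄ = -6.143 − (-1.002015)·7.286 = 1.157682
ŷ(1) = a + b·1 = 1.157682 + (-1.002015)·1 = 0.155667

0.156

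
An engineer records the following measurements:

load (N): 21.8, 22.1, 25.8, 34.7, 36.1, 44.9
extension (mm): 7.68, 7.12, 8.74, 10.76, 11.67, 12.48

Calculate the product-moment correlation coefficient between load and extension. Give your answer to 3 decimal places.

0.976

n = 6, Σx = 185.4, Σy = 58.45, Σxy = 1905.279, Σx² = 6152.6, Σy² = 593.7813
Sxx = Σx² − (Σx)²/n = 6152.6 − 5728.86 = 423.74
Sxy = Σxy − (Σx)(Σy)/n = 1905.279 − 1806.105 = 99.174
Syy = Σy² − (Σy)²/n = 593.7813 − 569.400417 = 24.380883
r = Sxy/√(Sxx·Syy) = 99.174/√(10331.155504) = 99.174/101.642292 = 0.975716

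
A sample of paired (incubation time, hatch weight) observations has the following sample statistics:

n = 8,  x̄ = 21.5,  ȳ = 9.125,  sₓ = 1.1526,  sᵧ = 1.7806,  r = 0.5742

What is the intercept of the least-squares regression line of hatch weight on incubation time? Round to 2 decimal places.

-9.95

b = r · sᵧ/sₓ = 0.5742 · 1.7806/1.1526 = 0.887056
a = ȳ − b·x̄ = 9.125 − 0.887056·21.5 = -9.946700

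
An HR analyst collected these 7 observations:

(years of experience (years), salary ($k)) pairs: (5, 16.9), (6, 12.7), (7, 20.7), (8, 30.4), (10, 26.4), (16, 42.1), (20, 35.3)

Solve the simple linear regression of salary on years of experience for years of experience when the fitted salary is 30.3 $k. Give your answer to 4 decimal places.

12.8202

n = 7, Σx = 72, Σy = 184.5, Σxy = 2192.4, Σx² = 930
Sxx = Σx² − (Σx)²/n = 930 − 740.571429 = 189.428571
Sxy = Σxy − (Σx)(Σy)/n = 2192.4 − 1897.714286 = 294.685714
b = Sxy/Sxx = 294.685714/189.428571 = 1.555656
a = ȳ − b·x̄ = 26.357143 − 1.555656·10.285714 = 10.356109
Set a + b·x = 30.3: x = (30.3 − 10.356109) / 1.555656 = 12.820244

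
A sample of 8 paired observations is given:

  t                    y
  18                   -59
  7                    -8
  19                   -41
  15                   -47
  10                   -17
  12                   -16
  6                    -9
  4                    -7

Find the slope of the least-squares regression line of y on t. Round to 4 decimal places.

n = 8, Σx = 91, Σy = -204, Σxy = -3046, Σx² = 1255
Sxx = Σx² − (Σx)²/n = 1255 − 1035.125 = 219.875
Sxy = Σxy − (Σx)(Σy)/n = -3046 − (-2320.5) = -725.5
b = Sxy/Sxx = -725.5/219.875 = -3.299602

-3.2996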